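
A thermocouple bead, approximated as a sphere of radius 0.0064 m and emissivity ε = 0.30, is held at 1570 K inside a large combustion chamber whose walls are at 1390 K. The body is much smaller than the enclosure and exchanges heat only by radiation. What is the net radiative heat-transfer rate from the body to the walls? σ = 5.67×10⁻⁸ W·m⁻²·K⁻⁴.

P_net ≈ 20.5 W

For a small grey body in a large enclosure: P_net = εσA(T_body⁴ − T_wall⁴).
A = 4πr² = 5.147×10⁻⁴ m²; T_body⁴ − T_wall⁴ = 6.076×10¹² − 3.733×10¹² = 2.343×10¹² K⁴.
|P_net| = 0.30·5.67×10⁻⁸·5.147×10⁻⁴·2.343×10¹².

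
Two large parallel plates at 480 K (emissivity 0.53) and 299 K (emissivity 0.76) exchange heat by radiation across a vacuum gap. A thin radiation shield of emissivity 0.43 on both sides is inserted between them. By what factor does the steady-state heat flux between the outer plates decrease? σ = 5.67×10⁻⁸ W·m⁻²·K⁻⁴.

factor ≈ 2.66

Without shield: q₀ = σΔ(T⁴)/(1/ε₁+1/ε₂−1) with denominator 2.203.
With shield the two gaps are in series; the resistances add: (1/ε₁+1/ε_s−1)+(1/ε_s+1/ε₂−1) = 3.212+2.641 = 5.854.
Heat-flux ratio q₀/q = 5.854/2.203.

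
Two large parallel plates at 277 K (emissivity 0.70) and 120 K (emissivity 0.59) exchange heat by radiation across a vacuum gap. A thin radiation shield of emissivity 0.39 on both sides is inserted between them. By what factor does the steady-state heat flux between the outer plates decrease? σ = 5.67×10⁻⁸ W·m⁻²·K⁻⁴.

Without shield: q₀ = σΔ(T⁴)/(1/ε₁+1/ε₂−1) with denominator 2.123.
With shield the two gaps are in series; the resistances add: (1/ε₁+1/ε_s−1)+(1/ε_s+1/ε₂−1) = 2.993+3.259 = 6.252.
Heat-flux ratio q₀/q = 6.252/2.123.

factor ≈ 2.94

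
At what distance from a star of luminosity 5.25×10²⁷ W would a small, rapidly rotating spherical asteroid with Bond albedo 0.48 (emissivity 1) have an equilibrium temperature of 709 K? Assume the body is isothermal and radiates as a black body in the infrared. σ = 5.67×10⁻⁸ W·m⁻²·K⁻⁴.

d ≈ 6.16×10¹⁰ m

For an isothermal black-emitting sphere, (1−a)S·πr² = σ·4πr²·T⁴ ⇒ S = 4σT⁴/(1−a).
S = 4·5.67×10⁻⁸·(709)⁴/0.520 = 1.102×10⁵ W/m².
Flux falls as S = L/(4πd²), so d = √(L/(4πS)) = √(5.25×10²⁷/(4π·1.102×10⁵)).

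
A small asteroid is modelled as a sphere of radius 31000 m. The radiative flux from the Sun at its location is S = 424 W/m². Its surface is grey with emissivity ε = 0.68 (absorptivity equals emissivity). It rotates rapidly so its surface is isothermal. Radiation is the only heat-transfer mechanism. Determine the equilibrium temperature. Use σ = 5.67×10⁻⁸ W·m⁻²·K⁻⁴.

T ≈ 208 K

At equilibrium, absorbed power = emitted power.
Absorbing cross-section = πr² = 3.019×10⁹ m²; emitting surface = 4πr² = 1.208×10¹⁰ m² (ratio 4).
εS·A_cross = εσ·A_surf·T⁴  ⇒  T⁴ = S/(4σ)   (ε cancels).
T⁴ = 424/(4·5.67×10⁻⁸) = 1.869×10⁹ K⁴.
T = (1.869×10⁹)^(1/4).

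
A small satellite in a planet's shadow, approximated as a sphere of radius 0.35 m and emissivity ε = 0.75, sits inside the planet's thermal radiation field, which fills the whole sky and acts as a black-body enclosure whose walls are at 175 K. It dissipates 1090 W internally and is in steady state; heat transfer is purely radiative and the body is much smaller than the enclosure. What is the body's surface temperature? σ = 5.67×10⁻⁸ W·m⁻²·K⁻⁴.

For a small grey body in a large enclosure, net radiated power = εσA(T⁴ − T_w⁴).
Steady state: P = εσA(T⁴ − T_w⁴) with A = 4πr² = 1.539 m².
T⁴ = P/(εσA) + T_w⁴ = 1090/(0.75·5.67×10⁻⁸·1.539) + (175)⁴
    = 1.665×10¹⁰ + 9.379×10⁸ = 1.759×10¹⁰ K⁴.

T ≈ 364 K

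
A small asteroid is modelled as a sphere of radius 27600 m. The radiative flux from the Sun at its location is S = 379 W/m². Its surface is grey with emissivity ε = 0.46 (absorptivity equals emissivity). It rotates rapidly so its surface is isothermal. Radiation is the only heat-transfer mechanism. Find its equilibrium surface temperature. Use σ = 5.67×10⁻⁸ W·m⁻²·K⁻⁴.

T ≈ 202 K

At equilibrium, absorbed power = emitted power.
Absorbing cross-section = πr² = 2.393×10⁹ m²; emitting surface = 4πr² = 9.573×10⁹ m² (ratio 4).
εS·A_cross = εσ·A_surf·T⁴  ⇒  T⁴ = S/(4σ)   (ε cancels).
T⁴ = 379/(4·5.67×10⁻⁸) = 1.671×10⁹ K⁴.
T = (1.671×10⁹)^(1/4).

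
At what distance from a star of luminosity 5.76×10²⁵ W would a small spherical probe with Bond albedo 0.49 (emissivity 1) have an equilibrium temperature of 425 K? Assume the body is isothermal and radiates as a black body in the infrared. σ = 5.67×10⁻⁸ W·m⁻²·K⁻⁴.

d ≈ 1.78×10¹⁰ m

For an isothermal black-emitting sphere, (1−a)S·πr² = σ·4πr²·T⁴ ⇒ S = 4σT⁴/(1−a).
S = 4·5.67×10⁻⁸·(425)⁴/0.510 = 14510 W/m².
Flux falls as S = L/(4πd²), so d = √(L/(4πS)) = √(5.76×10²⁵/(4π·14510)).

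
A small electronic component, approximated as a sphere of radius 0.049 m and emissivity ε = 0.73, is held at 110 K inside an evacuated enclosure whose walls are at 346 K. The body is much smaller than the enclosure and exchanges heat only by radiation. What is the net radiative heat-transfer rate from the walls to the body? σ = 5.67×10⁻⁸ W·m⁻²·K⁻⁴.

P_net ≈ 17.7 W

For a small grey body in a large enclosure: P_net = εσA(T_body⁴ − T_wall⁴).
A = 4πr² = 0.03017 m²; T_body⁴ − T_wall⁴ = 1.464×10⁸ − 1.433×10¹⁰ = -1.419×10¹⁰ K⁴.
|P_net| = 0.73·5.67×10⁻⁸·0.03017·1.419×10¹⁰.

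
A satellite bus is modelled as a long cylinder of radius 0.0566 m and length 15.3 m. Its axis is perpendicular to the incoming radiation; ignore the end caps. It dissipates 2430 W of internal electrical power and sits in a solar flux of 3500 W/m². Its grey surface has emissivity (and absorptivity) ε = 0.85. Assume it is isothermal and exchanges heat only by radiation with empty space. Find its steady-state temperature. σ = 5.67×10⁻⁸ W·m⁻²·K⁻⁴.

At steady state, absorbed solar power + internal power = radiated power.
Absorbed: α·S·A_cross = 0.85·3500·1.732 = 5153 W (cross-section 2rL).
Total input = 5153 + 2430 = 7583 W.
Radiated: εσ·A_surf·T⁴ with A_surf = 2πrL = 5.441 m².
T⁴ = 7583/(0.85·5.67×10⁻⁸·5.441) = 2.892×10¹⁰ K⁴.

T ≈ 412 K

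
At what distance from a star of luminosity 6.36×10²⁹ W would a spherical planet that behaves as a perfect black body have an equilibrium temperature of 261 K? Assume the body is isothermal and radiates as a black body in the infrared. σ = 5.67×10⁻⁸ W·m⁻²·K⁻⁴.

For an isothermal black-emitting sphere, (1−a)S·πr² = σ·4πr²·T⁴ ⇒ S = 4σT⁴/(1−a).
S = 4·5.67×10⁻⁸·(261)⁴/1.00 = 1052 W/m².
Flux falls as S = L/(4πd²), so d = √(L/(4πS)) = √(6.36×10²⁹/(4π·1052)).

d ≈ 6.93×10¹² m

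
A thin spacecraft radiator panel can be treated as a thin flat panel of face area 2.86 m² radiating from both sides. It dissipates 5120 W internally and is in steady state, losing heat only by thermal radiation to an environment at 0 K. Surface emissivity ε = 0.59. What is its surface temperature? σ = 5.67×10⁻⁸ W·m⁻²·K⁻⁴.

T ≈ 404 K

Steady state: internal power = radiated power, P = εσA T⁴.
Radiating area A = 2·2.86 = 5.720 m².
T⁴ = P/(εσA) = 5120/(0.59·5.67×10⁻⁸·5.720) = 2.676×10¹⁰ K⁴.
T = (2.676×10¹⁰)^(1/4).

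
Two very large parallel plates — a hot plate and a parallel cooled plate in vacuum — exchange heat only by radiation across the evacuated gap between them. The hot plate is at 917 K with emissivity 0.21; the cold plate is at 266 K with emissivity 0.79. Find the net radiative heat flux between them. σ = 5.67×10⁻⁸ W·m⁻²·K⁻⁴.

For two infinite grey parallel plates, q = σ(T₁⁴ − T₂⁴)/(1/ε₁ + 1/ε₂ − 1).
T₁⁴ − T₂⁴ = 7.071×10¹¹ − 5.006×10⁹ = 7.021×10¹¹ K⁴.
1/ε₁ + 1/ε₂ − 1 = 4.762 + 1.266 − 1 = 5.028.
q = 5.67×10⁻⁸ × 7.021×10¹¹ / 5.028.

q ≈ 7920 W/m²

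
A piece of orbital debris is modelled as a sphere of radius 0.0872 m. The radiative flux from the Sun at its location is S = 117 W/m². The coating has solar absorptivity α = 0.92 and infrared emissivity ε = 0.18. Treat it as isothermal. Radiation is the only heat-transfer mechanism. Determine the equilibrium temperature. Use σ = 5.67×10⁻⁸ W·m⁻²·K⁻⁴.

At equilibrium, absorbed power = emitted power.
Absorbing cross-section = πr² = 0.02389 m²; emitting surface = 4πr² = 0.09555 m² (ratio 4).
αS·A_cross = εσ·A_surf·T⁴  ⇒  T⁴ = αS/(ε·4σ).
T⁴ = 0.920·117/(0.18·4·5.67×10⁻⁸) = 2.637×10⁹ K⁴.
T = (2.637×10⁹)^(1/4).

T ≈ 227 K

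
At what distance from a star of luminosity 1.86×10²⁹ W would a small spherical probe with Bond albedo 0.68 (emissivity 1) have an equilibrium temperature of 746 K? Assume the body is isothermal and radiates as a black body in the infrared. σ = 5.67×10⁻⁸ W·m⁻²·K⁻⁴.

d ≈ 2.60×10¹¹ m

For an isothermal black-emitting sphere, (1−a)S·πr² = σ·4πr²·T⁴ ⇒ S = 4σT⁴/(1−a).
S = 4·5.67×10⁻⁸·(746)⁴/0.320 = 2.195×10⁵ W/m².
Flux falls as S = L/(4πd²), so d = √(L/(4πS)) = √(1.86×10²⁹/(4π·2.195×10⁵)).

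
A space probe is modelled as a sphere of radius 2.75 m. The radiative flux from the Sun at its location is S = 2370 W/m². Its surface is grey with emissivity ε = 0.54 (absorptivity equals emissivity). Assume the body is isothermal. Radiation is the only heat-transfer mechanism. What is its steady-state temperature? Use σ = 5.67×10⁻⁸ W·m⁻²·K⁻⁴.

At equilibrium, absorbed power = emitted power.
Absorbing cross-section = πr² = 23.76 m²; emitting surface = 4πr² = 95.03 m² (ratio 4).
εS·A_cross = εσ·A_surf·T⁴  ⇒  T⁴ = S/(4σ)   (ε cancels).
T⁴ = 2370/(4·5.67×10⁻⁸) = 1.045×10¹⁰ K⁴.
T = (1.045×10¹⁰)^(1/4).

T ≈ 320 K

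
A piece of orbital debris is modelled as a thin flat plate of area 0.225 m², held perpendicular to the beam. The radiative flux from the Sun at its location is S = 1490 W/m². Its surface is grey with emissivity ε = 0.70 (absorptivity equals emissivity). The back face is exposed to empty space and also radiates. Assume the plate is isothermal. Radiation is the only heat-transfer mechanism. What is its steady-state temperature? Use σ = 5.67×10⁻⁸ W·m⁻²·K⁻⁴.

At equilibrium, absorbed power = emitted power.
Absorbing cross-section = A = 0.2250 m²; emitting surface = 2A = 0.4500 m² (ratio 2).
εS·A_cross = εσ·A_surf·T⁴  ⇒  T⁴ = S/(2σ)   (ε cancels).
T⁴ = 1490/(2·5.67×10⁻⁸) = 1.314×10¹⁰ K⁴.
T = (1.314×10¹⁰)^(1/4).

T ≈ 339 K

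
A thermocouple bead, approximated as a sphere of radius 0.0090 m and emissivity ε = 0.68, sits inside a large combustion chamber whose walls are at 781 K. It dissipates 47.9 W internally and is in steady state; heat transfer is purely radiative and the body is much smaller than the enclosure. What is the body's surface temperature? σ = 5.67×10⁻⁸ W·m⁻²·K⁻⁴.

T ≈ 1120 K

For a small grey body in a large enclosure, net radiated power = εσA(T⁴ − T_w⁴).
Steady state: P = εσA(T⁴ − T_w⁴) with A = 4πr² = 0.001018 m².
T⁴ = P/(εσA) + T_w⁴ = 47.9/(0.68·5.67×10⁻⁸·0.001018) + (781)⁴
    = 1.221×10¹² + 3.721×10¹¹ = 1.593×10¹² K⁴.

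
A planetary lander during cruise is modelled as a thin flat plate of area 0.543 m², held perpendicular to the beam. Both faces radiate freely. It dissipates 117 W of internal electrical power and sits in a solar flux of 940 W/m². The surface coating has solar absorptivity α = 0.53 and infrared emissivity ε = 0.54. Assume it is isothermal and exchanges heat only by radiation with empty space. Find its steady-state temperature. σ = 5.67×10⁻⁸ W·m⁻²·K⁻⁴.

T ≈ 329 K

At steady state, absorbed solar power + internal power = radiated power.
Absorbed: α·S·A_cross = 0.53·940·0.5430 = 270.5 W (cross-section A).
Total input = 270.5 + 117 = 387.5 W.
Radiated: εσ·A_surf·T⁴ with A_surf = 2A = 1.086 m².
T⁴ = 387.5/(0.54·5.67×10⁻⁸·1.086) = 1.165×10¹⁰ K⁴.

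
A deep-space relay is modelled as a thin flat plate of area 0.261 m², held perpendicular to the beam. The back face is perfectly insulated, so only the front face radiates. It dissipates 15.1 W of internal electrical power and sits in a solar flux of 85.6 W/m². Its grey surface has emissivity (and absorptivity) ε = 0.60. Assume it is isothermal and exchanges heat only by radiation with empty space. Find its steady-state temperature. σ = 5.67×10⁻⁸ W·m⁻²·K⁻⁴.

T ≈ 238 K

At steady state, absorbed solar power + internal power = radiated power.
Absorbed: α·S·A_cross = 0.60·85.6·0.2610 = 13.40 W (cross-section A).
Total input = 13.40 + 15.1 = 28.50 W.
Radiated: εσ·A_surf·T⁴ with A_surf = A = 0.2610 m².
T⁴ = 28.50/(0.60·5.67×10⁻⁸·0.2610) = 3.210×10⁹ K⁴.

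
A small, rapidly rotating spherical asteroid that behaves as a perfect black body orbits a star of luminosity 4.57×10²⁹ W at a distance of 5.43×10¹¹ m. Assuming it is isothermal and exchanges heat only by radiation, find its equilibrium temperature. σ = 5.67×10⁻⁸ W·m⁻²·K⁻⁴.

First find the stellar flux at distance d: S = L/(4πd²) = 4.57×10²⁹/(4π·(5.43×10¹¹)²) = 1.233×10⁵ W/m².
For an isothermal sphere, absorbed (1−a)S·πr² = emitted σ·4πr²·T⁴, so T⁴ = (1−a)S/(4σ).
T⁴ = 1.00·1.233×10⁵/(4·5.67×10⁻⁸) = 5.438×10¹¹ K⁴.

T ≈ 859 K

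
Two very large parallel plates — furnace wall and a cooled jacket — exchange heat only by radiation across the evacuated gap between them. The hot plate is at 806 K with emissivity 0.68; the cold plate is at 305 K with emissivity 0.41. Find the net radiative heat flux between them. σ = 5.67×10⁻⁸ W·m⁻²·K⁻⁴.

q ≈ 8060 W/m²

For two infinite grey parallel plates, q = σ(T₁⁴ − T₂⁴)/(1/ε₁ + 1/ε₂ − 1).
T₁⁴ − T₂⁴ = 4.220×10¹¹ − 8.654×10⁹ = 4.134×10¹¹ K⁴.
1/ε₁ + 1/ε₂ − 1 = 1.471 + 2.439 − 1 = 2.910.
q = 5.67×10⁻⁸ × 4.134×10¹¹ / 2.910.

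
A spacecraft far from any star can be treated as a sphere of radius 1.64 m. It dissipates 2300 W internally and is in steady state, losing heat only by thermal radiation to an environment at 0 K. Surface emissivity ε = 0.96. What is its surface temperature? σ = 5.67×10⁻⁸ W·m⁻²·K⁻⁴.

Steady state: internal power = radiated power, P = εσA T⁴.
Radiating area A = 4πr² = 33.80 m².
T⁴ = P/(εσA) = 2300/(0.96·5.67×10⁻⁸·33.80) = 1.250×10⁹ K⁴.
T = (1.250×10⁹)^(1/4).

T ≈ 188 K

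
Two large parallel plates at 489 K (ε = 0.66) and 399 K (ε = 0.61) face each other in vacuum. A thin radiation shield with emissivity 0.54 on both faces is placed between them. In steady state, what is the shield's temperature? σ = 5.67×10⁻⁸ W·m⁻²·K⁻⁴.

T_s ≈ 452 K

In steady state the net flux on the hot side equals that on the cold side.
σ(T₁⁴−T_s⁴)/D₁ = σ(T_s⁴−T₂⁴)/D₂, with D₁ = 1/ε₁+1/ε_s−1 = 2.367, D₂ = 1/ε_s+1/ε₂−1 = 2.491.
Solve for T_s⁴: T_s⁴ = (D₂·T₁⁴ + D₁·T₂⁴)/(D₁+D₂) = 4.167×10¹⁰ K⁴.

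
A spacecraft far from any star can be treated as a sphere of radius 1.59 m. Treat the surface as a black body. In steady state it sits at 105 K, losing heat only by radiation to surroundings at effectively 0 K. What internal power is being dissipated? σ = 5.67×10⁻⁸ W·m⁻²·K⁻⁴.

P ≈ 219 W

Steady state: P = εσA T⁴.
A = 4πr² = 31.77 m²; T⁴ = (105)⁴ = 1.216×10⁸ K⁴.
P = 1.0 × 5.67×10⁻⁸ × 31.77 × 1.216×10⁸.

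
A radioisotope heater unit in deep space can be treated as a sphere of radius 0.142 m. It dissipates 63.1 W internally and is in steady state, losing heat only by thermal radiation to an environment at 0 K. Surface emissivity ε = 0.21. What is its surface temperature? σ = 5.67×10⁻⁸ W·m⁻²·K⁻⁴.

Steady state: internal power = radiated power, P = εσA T⁴.
Radiating area A = 4πr² = 0.2534 m².
T⁴ = P/(εσA) = 63.1/(0.21·5.67×10⁻⁸·0.2534) = 2.091×10¹⁰ K⁴.
T = (2.091×10¹⁰)^(1/4).

T ≈ 380 K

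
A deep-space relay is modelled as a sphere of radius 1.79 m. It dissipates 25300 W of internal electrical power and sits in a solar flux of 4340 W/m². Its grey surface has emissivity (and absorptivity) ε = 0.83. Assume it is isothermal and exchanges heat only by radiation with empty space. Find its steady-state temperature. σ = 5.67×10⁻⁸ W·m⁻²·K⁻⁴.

At steady state, absorbed solar power + internal power = radiated power.
Absorbed: α·S·A_cross = 0.83·4340·10.07 = 36260 W (cross-section πr²).
Total input = 36260 + 25300 = 61560 W.
Radiated: εσ·A_surf·T⁴ with A_surf = 4πr² = 40.26 m².
T⁴ = 61560/(0.83·5.67×10⁻⁸·40.26) = 3.249×10¹⁰ K⁴.

T ≈ 425 K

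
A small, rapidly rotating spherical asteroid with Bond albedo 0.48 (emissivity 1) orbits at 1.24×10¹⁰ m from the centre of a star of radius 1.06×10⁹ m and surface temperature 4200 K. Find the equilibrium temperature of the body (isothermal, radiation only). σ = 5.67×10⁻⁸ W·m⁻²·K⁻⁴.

The star's surface emits σT_*⁴; at distance d the flux is S = σT_*⁴(R_*/d)².
S = 5.67×10⁻⁸·(4200)⁴·(1.06×10⁹/1.24×10¹⁰)² = 1.289×10⁵ W/m².
For an isothermal sphere T⁴ = (1−a)S/(4σ) = 2.956×10¹¹ K⁴.

T ≈ 737 K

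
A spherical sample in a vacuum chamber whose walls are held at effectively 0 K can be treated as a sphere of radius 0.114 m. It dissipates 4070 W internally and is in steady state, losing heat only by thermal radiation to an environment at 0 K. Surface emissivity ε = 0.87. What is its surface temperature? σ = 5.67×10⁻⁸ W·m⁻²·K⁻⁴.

Steady state: internal power = radiated power, P = εσA T⁴.
Radiating area A = 4πr² = 0.1633 m².
T⁴ = P/(εσA) = 4070/(0.87·5.67×10⁻⁸·0.1633) = 5.052×10¹¹ K⁴.
T = (5.052×10¹¹)^(1/4).

T ≈ 843 K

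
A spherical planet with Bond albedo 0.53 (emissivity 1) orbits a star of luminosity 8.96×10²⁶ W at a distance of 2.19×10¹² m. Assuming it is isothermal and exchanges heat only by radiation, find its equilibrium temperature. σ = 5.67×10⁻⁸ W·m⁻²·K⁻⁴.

T ≈ 74.5 K

First find the stellar flux at distance d: S = L/(4πd²) = 8.96×10²⁶/(4π·(2.19×10¹²)²) = 14.87 W/m².
For an isothermal sphere, absorbed (1−a)S·πr² = emitted σ·4πr²·T⁴, so T⁴ = (1−a)S/(4σ).
T⁴ = 0.470·14.87/(4·5.67×10⁻⁸) = 3.081×10⁷ K⁴.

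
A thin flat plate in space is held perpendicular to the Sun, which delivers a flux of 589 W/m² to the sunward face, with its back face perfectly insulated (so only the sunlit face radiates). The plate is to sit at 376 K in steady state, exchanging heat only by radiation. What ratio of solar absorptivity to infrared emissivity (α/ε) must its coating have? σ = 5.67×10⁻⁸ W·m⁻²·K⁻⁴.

Balance: αS·A = εσ·1A·T⁴ ⇒ α/ε = σT⁴/S.
α/ε = 5.67×10⁻⁸·(376)⁴/589 = 5.67×10⁻⁸·1.999×10¹⁰/589.

α/ε ≈ 1.92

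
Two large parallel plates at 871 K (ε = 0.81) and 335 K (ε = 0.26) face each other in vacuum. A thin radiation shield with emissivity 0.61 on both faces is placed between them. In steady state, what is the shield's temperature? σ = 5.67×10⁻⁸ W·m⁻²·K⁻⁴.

In steady state the net flux on the hot side equals that on the cold side.
σ(T₁⁴−T_s⁴)/D₁ = σ(T_s⁴−T₂⁴)/D₂, with D₁ = 1/ε₁+1/ε_s−1 = 1.874, D₂ = 1/ε_s+1/ε₂−1 = 4.485.
Solve for T_s⁴: T_s⁴ = (D₂·T₁⁴ + D₁·T₂⁴)/(D₁+D₂) = 4.097×10¹¹ K⁴.

T_s ≈ 800 K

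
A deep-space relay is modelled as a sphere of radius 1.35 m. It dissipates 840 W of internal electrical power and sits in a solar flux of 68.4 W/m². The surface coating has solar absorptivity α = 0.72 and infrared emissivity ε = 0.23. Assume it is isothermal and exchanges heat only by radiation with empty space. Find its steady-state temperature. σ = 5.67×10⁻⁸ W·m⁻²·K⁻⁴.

At steady state, absorbed solar power + internal power = radiated power.
Absorbed: α·S·A_cross = 0.72·68.4·5.726 = 282.0 W (cross-section πr²).
Total input = 282.0 + 840 = 1122 W.
Radiated: εσ·A_surf·T⁴ with A_surf = 4πr² = 22.90 m².
T⁴ = 1122/(0.23·5.67×10⁻⁸·22.90) = 3.757×10⁹ K⁴.

T ≈ 248 K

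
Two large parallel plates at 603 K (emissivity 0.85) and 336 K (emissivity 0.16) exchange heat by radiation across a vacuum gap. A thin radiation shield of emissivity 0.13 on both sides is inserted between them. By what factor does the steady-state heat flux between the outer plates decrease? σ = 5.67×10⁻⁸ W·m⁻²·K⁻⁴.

Without shield: q₀ = σΔ(T⁴)/(1/ε₁+1/ε₂−1) with denominator 6.426.
With shield the two gaps are in series; the resistances add: (1/ε₁+1/ε_s−1)+(1/ε_s+1/ε₂−1) = 7.869+12.94 = 20.81.
Heat-flux ratio q₀/q = 20.81/6.426.

factor ≈ 3.24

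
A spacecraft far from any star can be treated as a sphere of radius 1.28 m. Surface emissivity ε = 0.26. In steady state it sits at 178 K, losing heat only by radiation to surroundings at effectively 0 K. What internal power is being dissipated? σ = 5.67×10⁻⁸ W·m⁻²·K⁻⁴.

P ≈ 305 W

Steady state: P = εσA T⁴.
A = 4πr² = 20.59 m²; T⁴ = (178)⁴ = 1.004×10⁹ K⁴.
P = 0.26 × 5.67×10⁻⁸ × 20.59 × 1.004×10⁹.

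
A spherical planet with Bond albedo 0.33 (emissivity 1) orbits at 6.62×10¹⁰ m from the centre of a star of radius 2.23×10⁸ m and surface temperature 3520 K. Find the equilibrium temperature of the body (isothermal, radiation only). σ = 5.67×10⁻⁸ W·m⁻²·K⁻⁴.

T ≈ 131 K

The star's surface emits σT_*⁴; at distance d the flux is S = σT_*⁴(R_*/d)².
S = 5.67×10⁻⁸·(3520)⁴·(2.23×10⁸/6.62×10¹⁰)² = 98.78 W/m².
For an isothermal sphere T⁴ = (1−a)S/(4σ) = 2.918×10⁸ K⁴.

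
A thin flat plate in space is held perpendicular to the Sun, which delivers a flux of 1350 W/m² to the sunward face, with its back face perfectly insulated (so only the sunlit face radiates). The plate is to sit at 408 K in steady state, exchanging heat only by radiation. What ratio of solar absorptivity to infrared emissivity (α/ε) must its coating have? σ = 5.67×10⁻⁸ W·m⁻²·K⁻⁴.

Balance: αS·A = εσ·1A·T⁴ ⇒ α/ε = σT⁴/S.
α/ε = 5.67×10⁻⁸·(408)⁴/1350 = 5.67×10⁻⁸·2.771×10¹⁰/1350.

α/ε ≈ 1.16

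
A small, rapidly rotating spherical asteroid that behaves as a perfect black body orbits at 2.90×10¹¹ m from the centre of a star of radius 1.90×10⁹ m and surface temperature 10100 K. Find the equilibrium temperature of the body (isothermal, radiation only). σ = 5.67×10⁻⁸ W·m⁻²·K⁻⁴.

T ≈ 578 K

The star's surface emits σT_*⁴; at distance d the flux is S = σT_*⁴(R_*/d)².
S = 5.67×10⁻⁸·(10100)⁴·(1.90×10⁹/2.90×10¹¹)² = 25330 W/m².
For an isothermal sphere T⁴ = (1−a)S/(4σ) = 1.117×10¹¹ K⁴.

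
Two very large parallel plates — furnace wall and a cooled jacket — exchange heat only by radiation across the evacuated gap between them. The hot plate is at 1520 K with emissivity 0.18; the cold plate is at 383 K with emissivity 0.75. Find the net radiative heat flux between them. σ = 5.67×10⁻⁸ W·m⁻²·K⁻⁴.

For two infinite grey parallel plates, q = σ(T₁⁴ − T₂⁴)/(1/ε₁ + 1/ε₂ − 1).
T₁⁴ − T₂⁴ = 5.338×10¹² − 2.152×10¹⁰ = 5.316×10¹² K⁴.
1/ε₁ + 1/ε₂ − 1 = 5.556 + 1.333 − 1 = 5.889.
q = 5.67×10⁻⁸ × 5.316×10¹² / 5.889.

q ≈ 51200 W/m²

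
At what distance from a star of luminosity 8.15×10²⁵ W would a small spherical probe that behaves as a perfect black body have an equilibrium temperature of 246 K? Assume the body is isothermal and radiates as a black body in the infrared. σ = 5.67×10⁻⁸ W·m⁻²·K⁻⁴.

For an isothermal black-emitting sphere, (1−a)S·πr² = σ·4πr²·T⁴ ⇒ S = 4σT⁴/(1−a).
S = 4·5.67×10⁻⁸·(246)⁴/1.00 = 830.6 W/m².
Flux falls as S = L/(4πd²), so d = √(L/(4πS)) = √(8.15×10²⁵/(4π·830.6)).

d ≈ 8.84×10¹⁰ m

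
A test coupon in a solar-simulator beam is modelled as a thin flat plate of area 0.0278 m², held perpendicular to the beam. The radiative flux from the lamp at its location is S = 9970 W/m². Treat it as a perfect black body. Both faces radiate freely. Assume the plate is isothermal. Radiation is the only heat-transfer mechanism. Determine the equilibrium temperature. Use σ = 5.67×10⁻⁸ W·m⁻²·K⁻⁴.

At equilibrium, absorbed power = emitted power.
Absorbing cross-section = A = 0.02780 m²; emitting surface = 2A = 0.05560 m² (ratio 2).
S·A_cross = εσ·A_surf·T⁴  ⇒  T⁴ = S/(2σ).
T⁴ = 1.00·9970/(2·5.67×10⁻⁸) = 8.792×10¹⁰ K⁴.
T = (8.792×10¹⁰)^(1/4).

T ≈ 545 K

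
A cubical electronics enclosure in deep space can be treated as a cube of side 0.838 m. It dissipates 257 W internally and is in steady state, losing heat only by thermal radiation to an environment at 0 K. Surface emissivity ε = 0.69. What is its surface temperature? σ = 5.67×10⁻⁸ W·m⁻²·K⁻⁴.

T ≈ 199 K

Steady state: internal power = radiated power, P = εσA T⁴.
Radiating area A = 6L² = 4.213 m².
T⁴ = P/(εσA) = 257/(0.69·5.67×10⁻⁸·4.213) = 1.559×10⁹ K⁴.
T = (1.559×10⁹)^(1/4).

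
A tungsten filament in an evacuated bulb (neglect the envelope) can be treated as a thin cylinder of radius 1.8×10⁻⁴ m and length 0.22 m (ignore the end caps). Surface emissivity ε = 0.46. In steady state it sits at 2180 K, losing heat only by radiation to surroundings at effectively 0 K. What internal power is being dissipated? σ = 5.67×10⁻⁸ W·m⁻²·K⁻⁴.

P ≈ 147 W

Steady state: P = εσA T⁴.
A = 2πrL = 2.488×10⁻⁴ m²; T⁴ = (2180)⁴ = 2.259×10¹³ K⁴.
P = 0.46 × 5.67×10⁻⁸ × 2.488×10⁻⁴ × 2.259×10¹³.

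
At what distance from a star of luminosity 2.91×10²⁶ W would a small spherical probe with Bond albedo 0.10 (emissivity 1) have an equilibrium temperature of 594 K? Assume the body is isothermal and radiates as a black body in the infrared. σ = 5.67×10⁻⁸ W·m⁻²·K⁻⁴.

d ≈ 2.72×10¹⁰ m

For an isothermal black-emitting sphere, (1−a)S·πr² = σ·4πr²·T⁴ ⇒ S = 4σT⁴/(1−a).
S = 4·5.67×10⁻⁸·(594)⁴/0.900 = 31370 W/m².
Flux falls as S = L/(4πd²), so d = √(L/(4πS)) = √(2.91×10²⁶/(4π·31370)).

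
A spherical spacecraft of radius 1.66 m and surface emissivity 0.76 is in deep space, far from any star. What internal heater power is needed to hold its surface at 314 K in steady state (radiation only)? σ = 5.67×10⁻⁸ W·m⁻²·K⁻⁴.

P ≈ 14500 W

P = εσ·4πr²·T⁴.
4πr² = 34.63 m²; T⁴ = 9.721×10⁹ K⁴.
P = 0.76·5.67×10⁻⁸·34.63·9.721×10⁹.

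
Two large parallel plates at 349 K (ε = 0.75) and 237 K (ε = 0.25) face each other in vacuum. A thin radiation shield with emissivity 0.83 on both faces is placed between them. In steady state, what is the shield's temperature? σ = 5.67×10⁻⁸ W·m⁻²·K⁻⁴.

T_s ≈ 329 K

In steady state the net flux on the hot side equals that on the cold side.
σ(T₁⁴−T_s⁴)/D₁ = σ(T_s⁴−T₂⁴)/D₂, with D₁ = 1/ε₁+1/ε_s−1 = 1.538, D₂ = 1/ε_s+1/ε₂−1 = 4.205.
Solve for T_s⁴: T_s⁴ = (D₂·T₁⁴ + D₁·T₂⁴)/(D₁+D₂) = 1.171×10¹⁰ K⁴.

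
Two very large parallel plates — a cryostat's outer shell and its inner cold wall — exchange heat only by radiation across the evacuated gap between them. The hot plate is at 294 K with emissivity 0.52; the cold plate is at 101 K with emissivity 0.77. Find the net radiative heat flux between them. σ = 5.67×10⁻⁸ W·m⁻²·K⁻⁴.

q ≈ 188 W/m²

For two infinite grey parallel plates, q = σ(T₁⁴ − T₂⁴)/(1/ε₁ + 1/ε₂ − 1).
T₁⁴ − T₂⁴ = 7.471×10⁹ − 1.041×10⁸ = 7.367×10⁹ K⁴.
1/ε₁ + 1/ε₂ − 1 = 1.923 + 1.299 − 1 = 2.222.
q = 5.67×10⁻⁸ × 7.367×10⁹ / 2.222.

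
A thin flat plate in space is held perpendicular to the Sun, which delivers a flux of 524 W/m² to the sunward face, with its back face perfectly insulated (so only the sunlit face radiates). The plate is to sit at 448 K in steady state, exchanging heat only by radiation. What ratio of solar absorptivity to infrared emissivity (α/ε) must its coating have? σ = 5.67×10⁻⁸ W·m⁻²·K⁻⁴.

Balance: αS·A = εσ·1A·T⁴ ⇒ α/ε = σT⁴/S.
α/ε = 5.67×10⁻⁸·(448)⁴/524 = 5.67×10⁻⁸·4.028×10¹⁰/524.

α/ε ≈ 4.36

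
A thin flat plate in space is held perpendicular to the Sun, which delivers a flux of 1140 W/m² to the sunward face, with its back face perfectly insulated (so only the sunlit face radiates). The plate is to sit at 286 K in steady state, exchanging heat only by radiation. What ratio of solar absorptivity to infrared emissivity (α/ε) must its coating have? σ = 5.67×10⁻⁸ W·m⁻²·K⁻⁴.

α/ε ≈ 0.333

Balance: αS·A = εσ·1A·T⁴ ⇒ α/ε = σT⁴/S.
α/ε = 5.67×10⁻⁸·(286)⁴/1140 = 5.67×10⁻⁸·6.691×10⁹/1140.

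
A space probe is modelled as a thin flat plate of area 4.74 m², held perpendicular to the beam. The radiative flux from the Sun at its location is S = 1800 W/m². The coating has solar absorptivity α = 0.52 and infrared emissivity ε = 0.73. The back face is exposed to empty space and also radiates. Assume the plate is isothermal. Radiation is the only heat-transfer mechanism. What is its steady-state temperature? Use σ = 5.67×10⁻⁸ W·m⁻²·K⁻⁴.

At equilibrium, absorbed power = emitted power.
Absorbing cross-section = A = 4.740 m²; emitting surface = 2A = 9.480 m² (ratio 2).
αS·A_cross = εσ·A_surf·T⁴  ⇒  T⁴ = αS/(ε·2σ).
T⁴ = 0.520·1800/(0.73·2·5.67×10⁻⁸) = 1.131×10¹⁰ K⁴.
T = (1.131×10¹⁰)^(1/4).

T ≈ 326 K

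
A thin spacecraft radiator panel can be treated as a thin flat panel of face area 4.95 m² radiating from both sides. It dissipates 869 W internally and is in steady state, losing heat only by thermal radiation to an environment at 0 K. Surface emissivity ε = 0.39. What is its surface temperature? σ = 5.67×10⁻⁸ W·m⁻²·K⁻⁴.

Steady state: internal power = radiated power, P = εσA T⁴.
Radiating area A = 2·4.95 = 9.900 m².
T⁴ = P/(εσA) = 869/(0.39·5.67×10⁻⁸·9.900) = 3.970×10⁹ K⁴.
T = (3.970×10⁹)^(1/4).

T ≈ 251 K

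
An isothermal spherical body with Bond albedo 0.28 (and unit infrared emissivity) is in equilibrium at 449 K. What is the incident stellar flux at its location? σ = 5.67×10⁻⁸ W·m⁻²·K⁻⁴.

S ≈ 12800 W/m²

(1−a)S·πr² = σ·4πr²·T⁴ ⇒ S = 4σT⁴/(1−a).
S = 4·5.67×10⁻⁸·4.064×10¹⁰/0.720.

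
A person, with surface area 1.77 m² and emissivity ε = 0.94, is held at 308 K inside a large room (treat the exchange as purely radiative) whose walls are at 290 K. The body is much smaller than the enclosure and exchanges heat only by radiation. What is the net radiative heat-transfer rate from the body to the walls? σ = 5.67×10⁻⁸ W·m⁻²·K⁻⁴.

For a small grey body in a large enclosure: P_net = εσA(T_body⁴ − T_wall⁴).
A = 1.77 m²; T_body⁴ − T_wall⁴ = 8.999×10⁹ − 7.073×10⁹ = 1.926×10⁹ K⁴.
|P_net| = 0.94·5.67×10⁻⁸·1.770·1.926×10⁹.

P_net ≈ 182 W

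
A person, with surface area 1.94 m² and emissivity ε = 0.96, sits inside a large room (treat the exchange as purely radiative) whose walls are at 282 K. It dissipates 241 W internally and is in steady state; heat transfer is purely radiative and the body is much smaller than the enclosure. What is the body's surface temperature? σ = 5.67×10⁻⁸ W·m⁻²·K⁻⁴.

T ≈ 305 K

For a small grey body in a large enclosure, net radiated power = εσA(T⁴ − T_w⁴).
Steady state: P = εσA(T⁴ − T_w⁴) with A = 1.94 m².
T⁴ = P/(εσA) + T_w⁴ = 241/(0.96·5.67×10⁻⁸·1.940) + (282)⁴
    = 2.282×10⁹ + 6.324×10⁹ = 8.606×10⁹ K⁴.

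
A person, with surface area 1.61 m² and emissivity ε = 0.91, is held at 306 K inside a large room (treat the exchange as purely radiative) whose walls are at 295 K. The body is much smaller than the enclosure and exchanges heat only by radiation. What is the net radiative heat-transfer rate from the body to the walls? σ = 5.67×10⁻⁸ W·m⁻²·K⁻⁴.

For a small grey body in a large enclosure: P_net = εσA(T_body⁴ − T_wall⁴).
A = 1.61 m²; T_body⁴ − T_wall⁴ = 8.768×10⁹ − 7.573×10⁹ = 1.194×10⁹ K⁴.
|P_net| = 0.91·5.67×10⁻⁸·1.610·1.194×10⁹.

P_net ≈ 99.2 W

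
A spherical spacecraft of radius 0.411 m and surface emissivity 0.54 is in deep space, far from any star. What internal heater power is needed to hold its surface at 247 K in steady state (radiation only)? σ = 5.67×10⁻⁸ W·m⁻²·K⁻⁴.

P = εσ·4πr²·T⁴.
4πr² = 2.123 m²; T⁴ = 3.722×10⁹ K⁴.
P = 0.54·5.67×10⁻⁸·2.123·3.722×10⁹.

P ≈ 242 W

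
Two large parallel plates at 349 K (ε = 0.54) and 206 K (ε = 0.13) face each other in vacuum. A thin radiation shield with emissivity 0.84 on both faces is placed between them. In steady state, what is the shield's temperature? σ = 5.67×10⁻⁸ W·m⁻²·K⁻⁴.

In steady state the net flux on the hot side equals that on the cold side.
σ(T₁⁴−T_s⁴)/D₁ = σ(T_s⁴−T₂⁴)/D₂, with D₁ = 1/ε₁+1/ε_s−1 = 2.042, D₂ = 1/ε_s+1/ε₂−1 = 7.883.
Solve for T_s⁴: T_s⁴ = (D₂·T₁⁴ + D₁·T₂⁴)/(D₁+D₂) = 1.215×10¹⁰ K⁴.

T_s ≈ 332 K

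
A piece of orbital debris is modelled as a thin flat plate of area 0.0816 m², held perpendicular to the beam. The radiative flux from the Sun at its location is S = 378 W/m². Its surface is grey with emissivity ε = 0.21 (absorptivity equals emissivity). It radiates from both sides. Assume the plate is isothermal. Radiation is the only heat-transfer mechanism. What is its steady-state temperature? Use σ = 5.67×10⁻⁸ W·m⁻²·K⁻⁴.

T ≈ 240 K

At equilibrium, absorbed power = emitted power.
Absorbing cross-section = A = 0.08160 m²; emitting surface = 2A = 0.1632 m² (ratio 2).
εS·A_cross = εσ·A_surf·T⁴  ⇒  T⁴ = S/(2σ)   (ε cancels).
T⁴ = 378/(2·5.67×10⁻⁸) = 3.333×10⁹ K⁴.
T = (3.333×10⁹)^(1/4).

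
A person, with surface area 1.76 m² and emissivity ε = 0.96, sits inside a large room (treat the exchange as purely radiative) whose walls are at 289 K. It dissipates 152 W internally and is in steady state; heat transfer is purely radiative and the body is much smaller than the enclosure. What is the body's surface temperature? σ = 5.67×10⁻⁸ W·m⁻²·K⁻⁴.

T ≈ 304 K

For a small grey body in a large enclosure, net radiated power = εσA(T⁴ − T_w⁴).
Steady state: P = εσA(T⁴ − T_w⁴) with A = 1.76 m².
T⁴ = P/(εσA) + T_w⁴ = 152/(0.96·5.67×10⁻⁸·1.760) + (289)⁴
    = 1.587×10⁹ + 6.976×10⁹ = 8.562×10⁹ K⁴.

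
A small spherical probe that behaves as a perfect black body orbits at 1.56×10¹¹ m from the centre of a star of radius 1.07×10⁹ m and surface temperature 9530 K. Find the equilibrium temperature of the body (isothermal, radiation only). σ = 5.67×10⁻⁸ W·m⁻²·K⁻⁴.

T ≈ 558 K

The star's surface emits σT_*⁴; at distance d the flux is S = σT_*⁴(R_*/d)².
S = 5.67×10⁻⁸·(9530)⁴·(1.07×10⁹/1.56×10¹¹)² = 22000 W/m².
For an isothermal sphere T⁴ = (1−a)S/(4σ) = 9.701×10¹⁰ K⁴.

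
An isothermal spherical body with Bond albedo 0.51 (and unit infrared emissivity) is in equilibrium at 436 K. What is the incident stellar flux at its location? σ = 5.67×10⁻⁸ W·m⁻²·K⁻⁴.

S ≈ 16700 W/m²

(1−a)S·πr² = σ·4πr²·T⁴ ⇒ S = 4σT⁴/(1−a).
S = 4·5.67×10⁻⁸·3.614×10¹⁰/0.490.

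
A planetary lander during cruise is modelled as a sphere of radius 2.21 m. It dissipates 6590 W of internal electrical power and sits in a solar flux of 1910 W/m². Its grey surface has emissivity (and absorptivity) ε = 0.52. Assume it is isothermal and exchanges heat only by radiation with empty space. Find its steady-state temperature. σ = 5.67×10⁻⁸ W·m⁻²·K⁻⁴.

At steady state, absorbed solar power + internal power = radiated power.
Absorbed: α·S·A_cross = 0.52·1910·15.34 = 15240 W (cross-section πr²).
Total input = 15240 + 6590 = 21830 W.
Radiated: εσ·A_surf·T⁴ with A_surf = 4πr² = 61.38 m².
T⁴ = 21830/(0.52·5.67×10⁻⁸·61.38) = 1.206×10¹⁰ K⁴.

T ≈ 331 K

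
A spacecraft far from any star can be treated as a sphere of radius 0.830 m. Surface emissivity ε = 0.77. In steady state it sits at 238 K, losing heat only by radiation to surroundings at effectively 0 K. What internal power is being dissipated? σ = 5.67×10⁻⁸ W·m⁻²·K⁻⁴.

Steady state: P = εσA T⁴.
A = 4πr² = 8.657 m²; T⁴ = (238)⁴ = 3.209×10⁹ K⁴.
P = 0.77 × 5.67×10⁻⁸ × 8.657 × 3.209×10⁹.

P ≈ 1210 W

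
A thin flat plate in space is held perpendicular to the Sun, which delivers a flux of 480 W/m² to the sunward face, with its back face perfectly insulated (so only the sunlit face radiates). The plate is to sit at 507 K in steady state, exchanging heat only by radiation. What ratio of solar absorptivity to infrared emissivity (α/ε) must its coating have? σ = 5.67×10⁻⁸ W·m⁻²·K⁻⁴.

α/ε ≈ 7.81

Balance: αS·A = εσ·1A·T⁴ ⇒ α/ε = σT⁴/S.
α/ε = 5.67×10⁻⁸·(507)⁴/480 = 5.67×10⁻⁸·6.607×10¹⁰/480.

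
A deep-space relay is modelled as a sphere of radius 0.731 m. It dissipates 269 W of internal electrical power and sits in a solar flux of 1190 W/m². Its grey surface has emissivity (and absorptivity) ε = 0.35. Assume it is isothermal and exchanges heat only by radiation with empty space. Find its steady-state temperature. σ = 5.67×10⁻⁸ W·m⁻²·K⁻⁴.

At steady state, absorbed solar power + internal power = radiated power.
Absorbed: α·S·A_cross = 0.35·1190·1.679 = 699.2 W (cross-section πr²).
Total input = 699.2 + 269 = 968.2 W.
Radiated: εσ·A_surf·T⁴ with A_surf = 4πr² = 6.715 m².
T⁴ = 968.2/(0.35·5.67×10⁻⁸·6.715) = 7.266×10⁹ K⁴.

T ≈ 292 K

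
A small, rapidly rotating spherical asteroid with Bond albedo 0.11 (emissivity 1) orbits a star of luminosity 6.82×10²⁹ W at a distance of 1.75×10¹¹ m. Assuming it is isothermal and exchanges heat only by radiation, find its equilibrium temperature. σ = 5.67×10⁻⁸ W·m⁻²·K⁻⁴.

T ≈ 1620 K

First find the stellar flux at distance d: S = L/(4πd²) = 6.82×10²⁹/(4π·(1.75×10¹¹)²) = 1.772×10⁶ W/m².
For an isothermal sphere, absorbed (1−a)S·πr² = emitted σ·4πr²·T⁴, so T⁴ = (1−a)S/(4σ).
T⁴ = 0.890·1.772×10⁶/(4·5.67×10⁻⁸) = 6.954×10¹² K⁴.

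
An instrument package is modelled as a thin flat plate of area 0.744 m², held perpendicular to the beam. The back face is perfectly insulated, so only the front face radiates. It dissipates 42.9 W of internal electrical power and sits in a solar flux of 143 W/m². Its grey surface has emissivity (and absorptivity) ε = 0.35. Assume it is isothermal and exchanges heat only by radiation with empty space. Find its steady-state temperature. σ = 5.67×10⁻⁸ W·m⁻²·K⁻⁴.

T ≈ 271 K

At steady state, absorbed solar power + internal power = radiated power.
Absorbed: α·S·A_cross = 0.35·143·0.7440 = 37.24 W (cross-section A).
Total input = 37.24 + 42.9 = 80.14 W.
Radiated: εσ·A_surf·T⁴ with A_surf = A = 0.7440 m².
T⁴ = 80.14/(0.35·5.67×10⁻⁸·0.7440) = 5.428×10⁹ K⁴.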